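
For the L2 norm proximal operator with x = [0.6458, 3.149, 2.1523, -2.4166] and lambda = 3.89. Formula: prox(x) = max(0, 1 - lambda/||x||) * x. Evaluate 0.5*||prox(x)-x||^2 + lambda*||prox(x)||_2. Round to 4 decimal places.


Step 1: Compute ||x||.
||x|| = 4.5613
Step 2: Compute scaling factor.
scale = max(0, 1 - 3.89/4.5613) = 0.1472
Step 3: prox(x) = [0.095, 0.4635, 0.3168, -0.3557]
||prox(x)|| = 0.6713
Step 4: Proximal objective.
0.5*||prox-x||^2 = 7.5661
lambda*||prox|| = 2.6114
Total = 10.1775


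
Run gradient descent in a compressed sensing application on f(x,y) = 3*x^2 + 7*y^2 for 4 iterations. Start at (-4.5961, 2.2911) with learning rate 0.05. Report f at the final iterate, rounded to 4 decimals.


Gradient descent on f(x,y) = 3*x^2 + 7*y^2.
Starting point: (-4.5961, 2.2911), alpha = 0.05
Step 1: grad_x = 2*3*-4.5961 = -27.5766, grad_y = 2*7*2.2911 = 32.0754
  x_1 = -4.5961 - 0.05*-27.5766 = -3.2173
  y_1 = 2.2911 - 0.05*32.0754 = 0.6873
Step 2: grad_x = 2*3*-3.2173 = -19.3036, grad_y = 2*7*0.6873 = 9.6226
  x_2 = -3.2173 - 0.05*-19.3036 = -2.2521
  y_2 = 0.6873 - 0.05*9.6226 = 0.2062
Step 3: grad_x = 2*3*-2.2521 = -13.5125, grad_y = 2*7*0.2062 = 2.8868
  x_3 = -2.2521 - 0.05*-13.5125 = -1.5765
  y_3 = 0.2062 - 0.05*2.8868 = 0.0619
Step 4: grad_x = 2*3*-1.5765 = -9.4588, grad_y = 2*7*0.0619 = 0.866
  x_4 = -1.5765 - 0.05*-9.4588 = -1.1035
  y_4 = 0.0619 - 0.05*0.866 = 0.0186
f(-1.1035, 0.0186) = 3*(-1.1035)^2 + 7*0.0186^2 = 3.6557


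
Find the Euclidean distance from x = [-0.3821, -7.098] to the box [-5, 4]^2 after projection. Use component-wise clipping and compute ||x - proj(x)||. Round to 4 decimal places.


Project each component onto [-5, 4].
clip(-0.3821) = -0.3821, clip(-7.098) = -5.0
Projection = [-0.3821, -5.0]
Squared diffs: [0.0, 4.4016]
Distance = sqrt(4.4016) = 2.098


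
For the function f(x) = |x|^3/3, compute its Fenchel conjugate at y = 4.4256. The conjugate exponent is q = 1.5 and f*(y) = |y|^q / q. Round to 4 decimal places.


The conjugate exponent q satisfies 1/p + 1/q = 1.
p = 3, so q = 3/(3 - 1) = 1.5
|y|^q = 4.4256^1.5 = 9.3102
f*(4.4256) = 9.3102 / 1.5 = 6.2068


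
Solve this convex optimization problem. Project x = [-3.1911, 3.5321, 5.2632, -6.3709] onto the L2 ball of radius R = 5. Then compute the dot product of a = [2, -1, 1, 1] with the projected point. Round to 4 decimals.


Step 1: Compute ||x|| (intermediates to 6 decimals).
||x|| = sqrt((-3.1911)^2 + 3.5321^2 + 5.2632^2 + (-6.3709)^2) = 9.536692
Step 2: Project.
Since ||x|| > R, scale = R/||x|| = 5/9.536692 = 0.524291, proj(x) = scale * x
proj(x) = [-1.673065, 1.851848, 2.759448, -3.340206]
Step 3: Dot product.
a^T * proj(x) = 2*(-1.673065) - 1*1.851848 + 1*2.759448 + 1*(-3.340206) = -5.7787


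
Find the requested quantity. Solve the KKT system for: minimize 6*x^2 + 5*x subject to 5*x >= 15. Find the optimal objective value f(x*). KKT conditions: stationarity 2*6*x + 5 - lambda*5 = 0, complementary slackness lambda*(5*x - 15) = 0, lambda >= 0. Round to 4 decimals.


Step 1: Try lambda = 0 (constraint inactive).
x_unc = -5/(2*6) = -0.4167
Check: 5*-0.4167 = -2.0835 < 15 -- violated!
Step 2: Constraint must be active: 5*x = 15
x* = 15/5 = 3.0
lambda = (2*6*3.0 + 5)/5 = 8.2
Step 3: Compute optimal value.
f(x*) = 6*3.0^2 + 5*3.0 = 69.0


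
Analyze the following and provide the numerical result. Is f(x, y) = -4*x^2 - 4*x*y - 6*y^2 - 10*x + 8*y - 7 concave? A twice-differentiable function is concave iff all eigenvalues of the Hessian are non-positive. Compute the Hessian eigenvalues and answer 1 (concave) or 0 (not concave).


The Hessian of f(x,y) = -4*x^2 - 4*x*y - 6*y^2 - 10*x + 8*y - 7 is:
H = [[-8, -4], [-4, -12]]
Trace = -8 - 12 = -20
Determinant = -8*-12 - (-4)^2 = 80
Discriminant = (-20)^2 - 4*80 = 80.0
Eigenvalues: lambda_1 = -14.4721, lambda_2 = -5.5279
The function is concave.

1


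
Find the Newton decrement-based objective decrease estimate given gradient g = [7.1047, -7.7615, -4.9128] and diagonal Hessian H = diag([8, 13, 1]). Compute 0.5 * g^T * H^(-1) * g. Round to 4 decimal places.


Step 1: H is diagonal, so H^(-1) * g = [0.8881, -0.597, -4.9128].
Step 2: g^T H^(-1) g = sum_i g_i^2 / H_ii
  = (7.1047)^2/8 + (-7.7615)^2/13 + (-4.9128)^2/1
  = 6.3096 + 4.6339 + 24.1356 = 35.0791
Step 3: Objective decrease = 0.5 * g^T H^(-1) g = 17.5396


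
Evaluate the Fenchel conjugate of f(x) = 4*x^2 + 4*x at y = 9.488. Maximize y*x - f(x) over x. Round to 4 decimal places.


f*(y) = sup_x {y*x - a*x^2 - b*x} = sup_x {(y-b)*x - a*x^2}
FOC: (y - b) - 2a*x = 0 => x* = (y - b)/(2a)
x* = (9.488 - 4)/(2*4) = 0.686
f*(9.488) = (y-b)^2/(4a) = (9.488 - 4)^2/(4*4)
= 30.1181/16 = 1.8824


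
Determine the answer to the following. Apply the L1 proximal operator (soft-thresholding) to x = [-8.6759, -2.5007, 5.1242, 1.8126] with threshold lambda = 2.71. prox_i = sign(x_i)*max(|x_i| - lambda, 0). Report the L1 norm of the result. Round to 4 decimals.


Soft-thresholding with lambda = 2.71:
prox(-8.6759) = sign(-8.6759)*max(|-8.6759| - 2.71, 0) = -5.9659
prox(-2.5007) = sign(-2.5007)*max(|-2.5007| - 2.71, 0) = 0.0
prox(5.1242) = sign(5.1242)*max(|5.1242| - 2.71, 0) = 2.4142
prox(1.8126) = sign(1.8126)*max(|1.8126| - 2.71, 0) = 0.0
prox(x) = [-5.9659, 0.0, 2.4142, 0.0]
||prox(x)||_1 = 5.9659 + 0.0 + 2.4142 + 0.0 = 8.3801


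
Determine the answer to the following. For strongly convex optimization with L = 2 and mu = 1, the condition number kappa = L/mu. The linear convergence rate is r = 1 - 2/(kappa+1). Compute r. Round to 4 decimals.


Step 1: Compute the condition number.
kappa = L/mu = 2/1 = 2.0
Step 2: Compute the convergence rate.
r = 1 - 2/(kappa + 1) = 1 - 2*mu/(L + mu) = (L - mu)/(L + mu) = 1/3 = 0.3333


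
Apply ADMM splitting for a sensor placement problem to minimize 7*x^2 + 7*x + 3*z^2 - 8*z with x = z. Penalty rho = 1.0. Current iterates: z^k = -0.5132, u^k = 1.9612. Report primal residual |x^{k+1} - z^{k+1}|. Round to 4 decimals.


ADMM iteration with rho = 1.0, z^k = -0.5132, u^k = 1.9612
Step 1: x-update.
Minimize 7*x^2 + 7*x + (1.0/2)*(x + 0.5132 + 1.9612)^2
FOC: (2*7 + 1.0)*x = -7 + 1.0*(-0.5132 - 1.9612)
x^{k+1} = -0.6316
Step 2: z-update.
Minimize 3*z^2 - 8*z + (1.0/2)*(-0.6316 - z + 1.9612)^2
FOC: (2*3 + 1.0)*z = 8 + 1.0*(-0.6316 + 1.9612)
z^{k+1} = 1.3328
Step 3: u-update.
u^{k+1} = 1.9612 - 0.6316 - 1.3328 = -0.0032
Step 4: Primal residual = |-0.6316 - 1.3328| = 1.9644


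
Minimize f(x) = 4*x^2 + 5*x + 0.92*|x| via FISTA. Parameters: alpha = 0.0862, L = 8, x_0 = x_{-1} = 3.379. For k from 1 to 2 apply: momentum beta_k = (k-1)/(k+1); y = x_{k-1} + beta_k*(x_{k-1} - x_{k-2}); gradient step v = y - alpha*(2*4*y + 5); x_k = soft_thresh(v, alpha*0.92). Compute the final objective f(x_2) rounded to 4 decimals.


FISTA on f(x) = 4*x^2 + 5*x + 0.92*|x|
L = 8, alpha = 0.0862
Iteration 1: beta = 0.0, y = 3.379 + 0.0*(3.379 - 3.379) = 3.379
  grad(y) = 32.032, v = y - alpha*grad = 0.6178
  prox(v) = soft_thresh(0.6178, 0.0793) = 0.5385
Iteration 2: beta = 0.3333, y = 0.5385 + 0.3333*(0.5385 - 3.379) = -0.4083
  grad(y) = 1.7337, v = y - alpha*grad = -0.5577
  prox(v) = soft_thresh(-0.5577, 0.0793) = -0.4784
f(x_2) = 4*(-0.4784)^2 + 5*(-0.4784) + 0.92*|-0.4784| = -1.0364


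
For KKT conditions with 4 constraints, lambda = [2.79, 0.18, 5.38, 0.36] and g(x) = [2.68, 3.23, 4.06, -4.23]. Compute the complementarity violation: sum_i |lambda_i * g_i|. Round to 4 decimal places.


KKT complementary slackness check:
lambda_1 * g_1 = 2.79 * 2.68 = 7.4772
lambda_2 * g_2 = 0.18 * 3.23 = 0.5814
lambda_3 * g_3 = 5.38 * 4.06 = 21.8428
lambda_4 * g_4 = 0.36 * -4.23 = -1.5228
Total violation = 7.4772 + 0.5814 + 21.8428 + 1.5228 = 31.4242


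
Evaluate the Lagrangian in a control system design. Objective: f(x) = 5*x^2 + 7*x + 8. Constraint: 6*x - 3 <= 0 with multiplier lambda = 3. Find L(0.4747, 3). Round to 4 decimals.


Step 1: Evaluate f(x).
f(0.4747) = 5*0.4747^2 + 7*0.4747 + 8 = 12.4496
Step 2: Evaluate g(x).
g(0.4747) = 6*0.4747 - 3 = -0.1518
Step 3: Compute Lagrangian.
L = 12.4496 + 3*-0.1518 = 11.9942


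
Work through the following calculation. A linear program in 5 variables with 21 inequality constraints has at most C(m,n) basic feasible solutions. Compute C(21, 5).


Each vertex corresponds to some choice of n active constraints out of m, so the number of vertices is at most C(m, n) = m! / (n!(m-n)!).
m = 21, n = 5
Numerator: 21 * 20 * 19 * 18 * 17
Denominator: 5! = 120
C(21, 5) = 20349


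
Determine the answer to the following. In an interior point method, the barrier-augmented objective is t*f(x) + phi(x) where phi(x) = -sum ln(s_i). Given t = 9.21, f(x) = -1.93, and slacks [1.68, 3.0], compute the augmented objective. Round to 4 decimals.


Step 1: Compute log-barrier.
ln values: [0.5188, 1.0986]
phi = -(0.5188 + 1.0986) = -1.6174
Step 2: Compute augmented objective.
t*f(x) = 9.21*-1.93 = -17.7753
Total = -17.7753 - 1.6174 = -19.3927


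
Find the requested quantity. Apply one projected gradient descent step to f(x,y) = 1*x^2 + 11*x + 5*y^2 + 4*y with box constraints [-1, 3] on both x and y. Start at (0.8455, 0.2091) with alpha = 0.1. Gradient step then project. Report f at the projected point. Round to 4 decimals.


Step 1: Compute gradient at (0.8455, 0.2091).
grad_x = 2*1*0.8455 + 11 = 12.691
grad_y = 2*5*0.2091 + 4 = 6.091
Step 2: Gradient step.
x_raw = 0.8455 - 0.1*12.691 = -0.4236
y_raw = 0.2091 - 0.1*6.091 = -0.4
Step 3: Project onto [-1, 3].
x_proj = clip(-0.4236) = -0.4236
y_proj = clip(-0.4) = -0.4
Step 4: Evaluate f.
f(-0.4236, -0.4) = -5.2802


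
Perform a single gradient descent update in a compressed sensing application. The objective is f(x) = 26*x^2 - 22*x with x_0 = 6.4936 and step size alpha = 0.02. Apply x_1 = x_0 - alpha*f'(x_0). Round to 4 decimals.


We compute the gradient at x_0 and apply the update.
f'(x) = 52*x - 22
f'(6.4936) = 52*6.4936 - 22 = 315.6672
x_1 = 6.4936 - 0.02*315.6672 = 0.1803


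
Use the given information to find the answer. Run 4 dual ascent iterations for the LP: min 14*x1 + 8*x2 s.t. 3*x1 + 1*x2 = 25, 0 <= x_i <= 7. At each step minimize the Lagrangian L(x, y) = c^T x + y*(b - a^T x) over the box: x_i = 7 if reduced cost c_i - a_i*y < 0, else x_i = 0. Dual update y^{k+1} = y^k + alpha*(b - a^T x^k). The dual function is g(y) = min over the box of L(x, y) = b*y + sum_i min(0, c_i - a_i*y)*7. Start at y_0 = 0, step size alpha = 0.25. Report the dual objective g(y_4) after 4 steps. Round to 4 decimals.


Dual ascent for LP: min 14*x1 + 8*x2, 3*x1 + 1*x2 = 25, 0 <= x_i <= 7
Step 1: y^k = 0.0, reduced costs: (14.0, 8.0)
  x^k = (0.0, 0.0), subgradient = b - a^T x = 25.0
  y^{k+1} = 0.0 + 0.25*25.0 = 6.25
Step 2: y^k = 6.25, reduced costs: (-4.75, 1.75)
  x^k = (7.0, 0.0), subgradient = b - a^T x = 4.0
  y^{k+1} = 6.25 + 0.25*4.0 = 7.25
Step 3: y^k = 7.25, reduced costs: (-7.75, 0.75)
  x^k = (7.0, 0.0), subgradient = b - a^T x = 4.0
  y^{k+1} = 7.25 + 0.25*4.0 = 8.25
Step 4: y^k = 8.25, reduced costs: (-10.75, -0.25)
  x^k = (7.0, 7.0), subgradient = b - a^T x = -3.0
  y^{k+1} = 8.25 + 0.25*-3.0 = 7.5
Dual objective at y_4 = 7.5: reduced costs (-8.5, 0.5), box minimizer x = (7.0, 0.0)
g(y_4) = b*y + (c1 - a1*y)*x1 + (c2 - a2*y)*x2 = 25*7.5 + (-8.5)*7.0 + 0.5*0.0 = 187.5 - 59.5 + 0.0 = 128.0


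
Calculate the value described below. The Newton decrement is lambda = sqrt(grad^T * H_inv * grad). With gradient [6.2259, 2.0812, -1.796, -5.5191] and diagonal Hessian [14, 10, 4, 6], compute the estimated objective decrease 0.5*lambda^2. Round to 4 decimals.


Step 1: H is diagonal, so H^(-1) * g = [0.4447, 0.2081, -0.449, -0.9199].
Step 2: g^T H^(-1) g = sum_i g_i^2 / H_ii
  = (6.2259)^2/14 + (2.0812)^2/10 + (-1.796)^2/4 + (-5.5191)^2/6
  = 2.7687 + 0.4331 + 0.8064 + 5.0767 = 9.085
Step 3: Objective decrease = 0.5 * g^T H^(-1) g = 4.5425


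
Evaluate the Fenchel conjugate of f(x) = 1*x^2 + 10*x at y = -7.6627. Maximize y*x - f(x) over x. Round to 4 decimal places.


f*(y) = sup_x {y*x - a*x^2 - b*x} = sup_x {(y-b)*x - a*x^2}
FOC: (y - b) - 2a*x = 0 => x* = (y - b)/(2a)
x* = (-7.6627 - 10)/(2*1) = -8.8314
f*(-7.6627) = (y-b)^2/(4a) = (-7.6627 - 10)^2/(4*1)
= 311.971/4 = 77.9927


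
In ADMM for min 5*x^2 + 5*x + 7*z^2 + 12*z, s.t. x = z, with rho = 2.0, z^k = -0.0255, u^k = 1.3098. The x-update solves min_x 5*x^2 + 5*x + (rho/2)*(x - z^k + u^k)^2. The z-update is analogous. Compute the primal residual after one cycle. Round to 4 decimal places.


ADMM iteration with rho = 2.0, z^k = -0.0255, u^k = 1.3098
Step 1: x-update.
Minimize 5*x^2 + 5*x + (2.0/2)*(x + 0.0255 + 1.3098)^2
FOC: (2*5 + 2.0)*x = -5 + 2.0*(-0.0255 - 1.3098)
x^{k+1} = -0.6392
Step 2: z-update.
Minimize 7*z^2 + 12*z + (2.0/2)*(-0.6392 - z + 1.3098)^2
FOC: (2*7 + 2.0)*z = -12 + 2.0*(-0.6392 + 1.3098)
z^{k+1} = -0.6662
Step 3: u-update.
u^{k+1} = 1.3098 - 0.6392 + 0.6662 = 1.3368
Step 4: Primal residual = |-0.6392 + 0.6662| = 0.027


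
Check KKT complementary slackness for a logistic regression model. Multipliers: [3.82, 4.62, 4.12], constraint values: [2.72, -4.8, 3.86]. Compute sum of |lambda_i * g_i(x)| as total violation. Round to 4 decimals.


KKT complementary slackness check:
lambda_1 * g_1 = 3.82 * 2.72 = 10.3904
lambda_2 * g_2 = 4.62 * -4.8 = -22.176
lambda_3 * g_3 = 4.12 * 3.86 = 15.9032
Total violation = 10.3904 + 22.176 + 15.9032 = 48.4696


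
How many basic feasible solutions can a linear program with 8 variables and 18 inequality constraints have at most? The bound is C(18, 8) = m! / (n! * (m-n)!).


Each vertex corresponds to some choice of n active constraints out of m, so the number of vertices is at most C(m, n) = m! / (n!(m-n)!).
m = 18, n = 8
Numerator: 18 * 17 * 16 * 15 * 14 * 13 * 12 * 11
Denominator: 8! = 40320
C(18, 8) = 43758


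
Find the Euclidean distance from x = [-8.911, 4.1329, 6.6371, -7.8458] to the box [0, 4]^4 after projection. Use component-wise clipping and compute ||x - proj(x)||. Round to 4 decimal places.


Project each component onto [0, 4].
clip(-8.911) = 0.0, clip(4.1329) = 4.0, clip(6.6371) = 4.0, clip(-7.8458) = 0.0
Projection = [0.0, 4.0, 4.0, 0.0]
Squared diffs: [79.4059, 0.0177, 6.9543, 61.5566]
Distance = sqrt(147.9345) = 12.1628


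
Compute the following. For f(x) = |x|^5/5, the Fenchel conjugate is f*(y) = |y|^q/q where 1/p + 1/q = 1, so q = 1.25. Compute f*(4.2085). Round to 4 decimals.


The conjugate exponent q satisfies 1/p + 1/q = 1.
p = 5, so q = 5/(5 - 1) = 1.25
|y|^q = 4.2085^1.25 = 6.0278
f*(4.2085) = 6.0278 / 1.25 = 4.8222


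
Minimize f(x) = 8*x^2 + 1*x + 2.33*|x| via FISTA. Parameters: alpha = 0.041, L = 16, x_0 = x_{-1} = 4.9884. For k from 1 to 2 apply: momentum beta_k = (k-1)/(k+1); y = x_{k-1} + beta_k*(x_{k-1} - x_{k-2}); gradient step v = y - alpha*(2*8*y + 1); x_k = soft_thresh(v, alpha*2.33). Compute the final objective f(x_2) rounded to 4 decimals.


FISTA on f(x) = 8*x^2 + 1*x + 2.33*|x|
L = 16, alpha = 0.041
Iteration 1: beta = 0.0, y = 4.9884 + 0.0*(4.9884 - 4.9884) = 4.9884
  grad(y) = 80.8144, v = y - alpha*grad = 1.675
  prox(v) = soft_thresh(1.675, 0.0955) = 1.5795
Iteration 2: beta = 0.3333, y = 1.5795 + 0.3333*(1.5795 - 4.9884) = 0.4432
  grad(y) = 8.0908, v = y - alpha*grad = 0.1115
  prox(v) = soft_thresh(0.1115, 0.0955) = 0.0159
f(x_2) = 8*0.0159^2 + 1*0.0159 + 2.33*|0.0159| = 0.055


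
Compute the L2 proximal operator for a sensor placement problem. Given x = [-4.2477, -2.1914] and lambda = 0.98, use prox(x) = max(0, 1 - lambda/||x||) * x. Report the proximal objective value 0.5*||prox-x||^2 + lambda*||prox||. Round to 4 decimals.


Step 1: Compute ||x||.
||x|| = 4.7797
Step 2: Compute scaling factor.
scale = max(0, 1 - 0.98/4.7797) = 0.795
Step 3: prox(x) = [-3.3768, -1.7421]
||prox(x)|| = 3.7997
Step 4: Proximal objective.
0.5*||prox-x||^2 = 0.4802
lambda*||prox|| = 3.7237
Total = 4.2039


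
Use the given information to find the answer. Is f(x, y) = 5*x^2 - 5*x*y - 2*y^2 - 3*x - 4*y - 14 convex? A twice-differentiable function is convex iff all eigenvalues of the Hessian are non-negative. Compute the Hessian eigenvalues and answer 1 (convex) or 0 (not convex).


The Hessian of f(x,y) = 5*x^2 - 5*x*y - 2*y^2 - 3*x - 4*y - 14 is:
H = [[10, -5], [-5, -4]]
Trace = 10 - 4 = 6
Determinant = 10*-4 - (-5)^2 = -65
Discriminant = (6)^2 - 4*-65 = 296.0
Eigenvalues: lambda_1 = -5.6023, lambda_2 = 11.6023
The function is not convex.

0


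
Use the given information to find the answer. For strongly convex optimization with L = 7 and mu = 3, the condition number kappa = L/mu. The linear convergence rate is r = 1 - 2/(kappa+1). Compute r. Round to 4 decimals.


Step 1: Compute the condition number.
kappa = L/mu = 7/3 = 2.3333
Step 2: Compute the convergence rate.
r = 1 - 2/(kappa + 1) = 1 - 2*mu/(L + mu) = (L - mu)/(L + mu) = 4/10 = 0.4


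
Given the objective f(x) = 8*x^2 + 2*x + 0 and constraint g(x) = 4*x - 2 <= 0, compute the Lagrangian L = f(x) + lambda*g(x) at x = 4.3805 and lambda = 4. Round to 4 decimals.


Step 1: Evaluate f(x).
f(4.3805) = 8*4.3805^2 + 2*4.3805 + 0 = 162.2712
Step 2: Evaluate g(x).
g(4.3805) = 4*4.3805 - 2 = 15.522
Step 3: Compute Lagrangian.
L = 162.2712 + 4*15.522 = 224.3592


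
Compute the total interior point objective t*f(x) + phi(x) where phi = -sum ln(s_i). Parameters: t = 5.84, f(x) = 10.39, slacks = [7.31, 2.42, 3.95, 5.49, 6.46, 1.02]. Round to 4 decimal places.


Step 1: Compute log-barrier.
ln values: [1.9892, 0.8838, 1.3737, 1.7029, 1.8656, 0.0198]
phi = -(1.9892 + 0.8838 + 1.3737 + 1.7029 + 1.8656 + 0.0198) = -7.8351
Step 2: Compute augmented objective.
t*f(x) = 5.84*10.39 = 60.6776
Total = 60.6776 - 7.8351 = 52.8425


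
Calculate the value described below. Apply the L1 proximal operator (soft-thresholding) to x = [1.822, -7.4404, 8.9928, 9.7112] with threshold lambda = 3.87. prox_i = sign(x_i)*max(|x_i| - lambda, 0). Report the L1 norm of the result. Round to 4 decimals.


Soft-thresholding with lambda = 3.87:
prox(1.822) = sign(1.822)*max(|1.822| - 3.87, 0) = 0.0
prox(-7.4404) = sign(-7.4404)*max(|-7.4404| - 3.87, 0) = -3.5704
prox(8.9928) = sign(8.9928)*max(|8.9928| - 3.87, 0) = 5.1228
prox(9.7112) = sign(9.7112)*max(|9.7112| - 3.87, 0) = 5.8412
prox(x) = [0.0, -3.5704, 5.1228, 5.8412]
||prox(x)||_1 = 0.0 + 3.5704 + 5.1228 + 5.8412 = 14.5344


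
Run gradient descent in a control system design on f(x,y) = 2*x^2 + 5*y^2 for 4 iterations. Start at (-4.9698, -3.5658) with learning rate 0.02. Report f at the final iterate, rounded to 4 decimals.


Gradient descent on f(x,y) = 2*x^2 + 5*y^2.
Starting point: (-4.9698, -3.5658), alpha = 0.02
Step 1: grad_x = 2*2*-4.9698 = -19.8792, grad_y = 2*5*-3.5658 = -35.658
  x_1 = -4.9698 - 0.02*-19.8792 = -4.5722
  y_1 = -3.5658 - 0.02*-35.658 = -2.8526
Step 2: grad_x = 2*2*-4.5722 = -18.2889, grad_y = 2*5*-2.8526 = -28.5264
  x_2 = -4.5722 - 0.02*-18.2889 = -4.2064
  y_2 = -2.8526 - 0.02*-28.5264 = -2.2821
Step 3: grad_x = 2*2*-4.2064 = -16.8258, grad_y = 2*5*-2.2821 = -22.8211
  x_3 = -4.2064 - 0.02*-16.8258 = -3.8699
  y_3 = -2.2821 - 0.02*-22.8211 = -1.8257
Step 4: grad_x = 2*2*-3.8699 = -15.4797, grad_y = 2*5*-1.8257 = -18.2569
  x_4 = -3.8699 - 0.02*-15.4797 = -3.5603
  y_4 = -1.8257 - 0.02*-18.2569 = -1.4606
f(-3.5603, -1.4606) = 2*(-3.5603)^2 + 5*(-1.4606)^2 = 36.018


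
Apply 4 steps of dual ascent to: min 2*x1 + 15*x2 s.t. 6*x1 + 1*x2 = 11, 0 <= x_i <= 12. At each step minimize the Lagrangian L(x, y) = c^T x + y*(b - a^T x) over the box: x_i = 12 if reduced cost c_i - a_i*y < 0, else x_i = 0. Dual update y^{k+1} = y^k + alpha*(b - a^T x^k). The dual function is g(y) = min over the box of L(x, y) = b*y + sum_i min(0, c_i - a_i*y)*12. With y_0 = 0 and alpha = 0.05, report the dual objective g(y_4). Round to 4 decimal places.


Dual ascent for LP: min 2*x1 + 15*x2, 6*x1 + 1*x2 = 11, 0 <= x_i <= 12
Step 1: y^k = 0.0, reduced costs: (2.0, 15.0)
  x^k = (0.0, 0.0), subgradient = b - a^T x = 11.0
  y^{k+1} = 0.0 + 0.05*11.0 = 0.55
Step 2: y^k = 0.55, reduced costs: (-1.3, 14.45)
  x^k = (12.0, 0.0), subgradient = b - a^T x = -61.0
  y^{k+1} = 0.55 + 0.05*-61.0 = -2.5
Step 3: y^k = -2.5, reduced costs: (17.0, 17.5)
  x^k = (0.0, 0.0), subgradient = b - a^T x = 11.0
  y^{k+1} = -2.5 + 0.05*11.0 = -1.95
Step 4: y^k = -1.95, reduced costs: (13.7, 16.95)
  x^k = (0.0, 0.0), subgradient = b - a^T x = 11.0
  y^{k+1} = -1.95 + 0.05*11.0 = -1.4
Dual objective at y_4 = -1.4: reduced costs (10.4, 16.4), box minimizer x = (0.0, 0.0)
g(y_4) = b*y + (c1 - a1*y)*x1 + (c2 - a2*y)*x2 = 11*(-1.4) + 10.4*0.0 + 16.4*0.0 = -15.4 + 0.0 + 0.0 = -15.4


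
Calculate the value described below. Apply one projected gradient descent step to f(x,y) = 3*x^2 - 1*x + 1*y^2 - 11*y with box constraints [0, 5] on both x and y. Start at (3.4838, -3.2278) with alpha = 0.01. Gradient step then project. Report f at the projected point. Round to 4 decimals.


Step 1: Compute gradient at (3.4838, -3.2278).
grad_x = 2*3*3.4838 - 1 = 19.9028
grad_y = 2*1*-3.2278 - 11 = -17.4556
Step 2: Gradient step.
x_raw = 3.4838 - 0.01*19.9028 = 3.2848
y_raw = -3.2278 - 0.01*-17.4556 = -3.0532
Step 3: Project onto [0, 5].
x_proj = clip(3.2848) = 3.2848
y_proj = clip(-3.0532) = 0.0
Step 4: Evaluate f.
f(3.2848, 0.0) = 29.0844


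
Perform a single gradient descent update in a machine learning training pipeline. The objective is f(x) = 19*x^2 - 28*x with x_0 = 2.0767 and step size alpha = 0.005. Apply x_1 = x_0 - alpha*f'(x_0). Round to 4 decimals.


We compute the gradient at x_0 and apply the update.
f'(x) = 38*x - 28
f'(2.0767) = 38*2.0767 - 28 = 50.9146
x_1 = 2.0767 - 0.005*50.9146 = 1.8221


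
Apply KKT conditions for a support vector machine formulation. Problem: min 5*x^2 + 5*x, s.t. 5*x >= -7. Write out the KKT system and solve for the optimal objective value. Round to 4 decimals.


Step 1: Try lambda = 0 (constraint inactive).
Stationarity: 2*5*x + 5 = 0
x* = -5/(2*5) = -0.5
Check constraint: 5*-0.5 = -2.5 >= -7 -- satisfied.
Step 2: Compute optimal value.
f(x*) = 5*(-0.5)^2 + 5*(-0.5) = -1.25


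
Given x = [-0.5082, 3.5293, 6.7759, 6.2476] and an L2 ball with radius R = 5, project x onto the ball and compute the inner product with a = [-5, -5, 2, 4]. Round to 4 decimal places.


Step 1: Compute ||x|| (intermediates to 6 decimals).
||x|| = sqrt((-0.5082)^2 + 3.5293^2 + 6.7759^2 + 6.2476^2) = 9.882285
Step 2: Project.
Since ||x|| > R, scale = R/||x|| = 5/9.882285 = 0.505956, proj(x) = scale * x
proj(x) = [-0.257127, 1.785671, 3.428307, 3.161011]
Step 3: Dot product.
a^T * proj(x) = -5*(-0.257127) - 5*1.785671 + 2*3.428307 + 4*3.161011 = 11.8579


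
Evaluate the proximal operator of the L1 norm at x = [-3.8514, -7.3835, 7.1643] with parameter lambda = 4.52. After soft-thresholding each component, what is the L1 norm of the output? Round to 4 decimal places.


Soft-thresholding with lambda = 4.52:
prox(-3.8514) = sign(-3.8514)*max(|-3.8514| - 4.52, 0) = 0.0
prox(-7.3835) = sign(-7.3835)*max(|-7.3835| - 4.52, 0) = -2.8635
prox(7.1643) = sign(7.1643)*max(|7.1643| - 4.52, 0) = 2.6443
prox(x) = [0.0, -2.8635, 2.6443]
||prox(x)||_1 = 0.0 + 2.8635 + 2.6443 = 5.5078


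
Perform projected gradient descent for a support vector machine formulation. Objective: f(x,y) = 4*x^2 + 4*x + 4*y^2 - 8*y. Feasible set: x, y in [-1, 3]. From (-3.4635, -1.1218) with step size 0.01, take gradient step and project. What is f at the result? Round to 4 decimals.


Step 1: Compute gradient at (-3.4635, -1.1218).
grad_x = 2*4*-3.4635 + 4 = -23.708
grad_y = 2*4*-1.1218 - 8 = -16.9744
Step 2: Gradient step.
x_raw = -3.4635 - 0.01*-23.708 = -3.2264
y_raw = -1.1218 - 0.01*-16.9744 = -0.9521
Step 3: Project onto [-1, 3].
x_proj = clip(-3.2264) = -1.0
y_proj = clip(-0.9521) = -0.9521
Step 4: Evaluate f.
f(-1.0, -0.9521) = 11.2421


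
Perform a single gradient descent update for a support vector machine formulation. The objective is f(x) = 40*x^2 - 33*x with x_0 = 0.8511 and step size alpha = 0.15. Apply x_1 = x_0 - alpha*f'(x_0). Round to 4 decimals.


We compute the gradient at x_0 and apply the update.
f'(x) = 80*x - 33
f'(0.8511) = 80*0.8511 - 33 = 35.088
x_1 = 0.8511 - 0.15*35.088 = -4.4121


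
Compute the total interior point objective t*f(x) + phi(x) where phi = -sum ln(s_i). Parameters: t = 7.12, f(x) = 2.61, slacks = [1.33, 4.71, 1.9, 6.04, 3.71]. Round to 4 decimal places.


Step 1: Compute log-barrier.
ln values: [0.2852, 1.5497, 0.6419, 1.7984, 1.311]
phi = -(0.2852 + 1.5497 + 0.6419 + 1.7984 + 1.311) = -5.5862
Step 2: Compute augmented objective.
t*f(x) = 7.12*2.61 = 18.5832
Total = 18.5832 - 5.5862 = 12.997


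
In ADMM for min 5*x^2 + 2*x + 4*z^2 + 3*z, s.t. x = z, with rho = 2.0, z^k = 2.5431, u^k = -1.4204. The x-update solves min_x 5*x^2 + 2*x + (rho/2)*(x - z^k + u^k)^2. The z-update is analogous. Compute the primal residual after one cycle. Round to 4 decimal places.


ADMM iteration with rho = 2.0, z^k = 2.5431, u^k = -1.4204
Step 1: x-update.
Minimize 5*x^2 + 2*x + (2.0/2)*(x - 2.5431 - 1.4204)^2
FOC: (2*5 + 2.0)*x = -2 + 2.0*(2.5431 + 1.4204)
x^{k+1} = 0.4939
Step 2: z-update.
Minimize 4*z^2 + 3*z + (2.0/2)*(0.4939 - z - 1.4204)^2
FOC: (2*4 + 2.0)*z = -3 + 2.0*(0.4939 - 1.4204)
z^{k+1} = -0.4853
Step 3: u-update.
u^{k+1} = -1.4204 + 0.4939 + 0.4853 = -0.4412
Step 4: Primal residual = |0.4939 + 0.4853| = 0.9792


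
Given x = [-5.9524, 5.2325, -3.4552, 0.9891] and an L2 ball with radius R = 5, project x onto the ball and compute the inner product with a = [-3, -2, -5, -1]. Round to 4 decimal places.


Step 1: Compute ||x|| (intermediates to 6 decimals).
||x|| = sqrt((-5.9524)^2 + 5.2325^2 + (-3.4552)^2 + 0.9891^2) = 8.702117
Step 2: Project.
Since ||x|| > R, scale = R/||x|| = 5/8.702117 = 0.574573, proj(x) = scale * x
proj(x) = [-3.420088, 3.006453, -1.985265, 0.56831]
Step 3: Dot product.
a^T * proj(x) = -3*(-3.420088) - 2*3.006453 - 5*(-1.985265) - 1*0.56831 = 13.6054


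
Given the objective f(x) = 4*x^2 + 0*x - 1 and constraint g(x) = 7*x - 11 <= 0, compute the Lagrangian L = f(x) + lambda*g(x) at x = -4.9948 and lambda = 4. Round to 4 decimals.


Step 1: Evaluate f(x).
f(-4.9948) = 4*(-4.9948)^2 + 0*(-4.9948) - 1 = 98.7921
Step 2: Evaluate g(x).
g(-4.9948) = 7*-4.9948 - 11 = -45.9636
Step 3: Compute Lagrangian.
L = 98.7921 + 4*-45.9636 = -85.0623


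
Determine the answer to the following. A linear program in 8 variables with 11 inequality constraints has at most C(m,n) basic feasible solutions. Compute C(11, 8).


Each vertex corresponds to some choice of n active constraints out of m, so the number of vertices is at most C(m, n) = m! / (n!(m-n)!).
m = 11, n = 8
Numerator: 11 * 10 * 9 * 8 * 7 * 6 * 5 * 4
Denominator: 8! = 40320
C(11, 8) = 165


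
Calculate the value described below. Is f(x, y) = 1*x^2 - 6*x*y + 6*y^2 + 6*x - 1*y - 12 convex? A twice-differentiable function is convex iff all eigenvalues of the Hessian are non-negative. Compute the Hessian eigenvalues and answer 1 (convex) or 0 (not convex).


The Hessian of f(x,y) = 1*x^2 - 6*x*y + 6*y^2 + 6*x - 1*y - 12 is:
H = [[2, -6], [-6, 12]]
Trace = 2 + 12 = 14
Determinant = 2*12 - (-6)^2 = -12
Discriminant = (14)^2 - 4*-12 = 244.0
Eigenvalues: lambda_1 = -0.8102, lambda_2 = 14.8102
The function is not convex.

0


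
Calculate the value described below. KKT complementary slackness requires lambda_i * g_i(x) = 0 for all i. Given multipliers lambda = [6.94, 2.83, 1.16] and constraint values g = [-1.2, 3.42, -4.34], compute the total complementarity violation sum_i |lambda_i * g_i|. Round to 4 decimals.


KKT complementary slackness check:
lambda_1 * g_1 = 6.94 * -1.2 = -8.328
lambda_2 * g_2 = 2.83 * 3.42 = 9.6786
lambda_3 * g_3 = 1.16 * -4.34 = -5.0344
Total violation = 8.328 + 9.6786 + 5.0344 = 23.041


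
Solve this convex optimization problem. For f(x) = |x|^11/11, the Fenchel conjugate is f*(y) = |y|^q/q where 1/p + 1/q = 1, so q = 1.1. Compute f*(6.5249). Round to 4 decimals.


The conjugate exponent q satisfies 1/p + 1/q = 1.
p = 11, so q = 11/(11 - 1) = 1.1
|y|^q = 6.5249^1.1 = 7.871
f*(6.5249) = 7.871 / 1.1 = 7.1555


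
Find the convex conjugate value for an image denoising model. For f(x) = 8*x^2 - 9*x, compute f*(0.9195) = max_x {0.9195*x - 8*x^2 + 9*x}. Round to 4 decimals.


f*(y) = sup_x {y*x - a*x^2 - b*x} = sup_x {(y-b)*x - a*x^2}
FOC: (y - b) - 2a*x = 0 => x* = (y - b)/(2a)
x* = (0.9195 + 9)/(2*8) = 0.62
f*(0.9195) = (y-b)^2/(4a) = (0.9195 + 9)^2/(4*8)
= 98.3965/32 = 3.0749


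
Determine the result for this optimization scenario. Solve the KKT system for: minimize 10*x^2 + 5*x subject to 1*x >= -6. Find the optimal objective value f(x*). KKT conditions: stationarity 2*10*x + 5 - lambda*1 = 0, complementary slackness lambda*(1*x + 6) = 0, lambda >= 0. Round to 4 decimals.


Step 1: Try lambda = 0 (constraint inactive).
Stationarity: 2*10*x + 5 = 0
x* = -5/(2*10) = -0.25
Check constraint: 1*-0.25 = -0.25 >= -6 -- satisfied.
Step 2: Compute optimal value.
f(x*) = 10*(-0.25)^2 + 5*(-0.25) = -0.625


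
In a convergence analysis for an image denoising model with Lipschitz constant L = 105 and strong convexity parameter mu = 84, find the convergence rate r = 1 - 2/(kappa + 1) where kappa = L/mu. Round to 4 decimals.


Step 1: Compute the condition number.
kappa = L/mu = 105/84 = 1.25
Step 2: Compute the convergence rate.
r = 1 - 2/(kappa + 1) = 1 - 2*mu/(L + mu) = (L - mu)/(L + mu) = 21/189 = 0.1111


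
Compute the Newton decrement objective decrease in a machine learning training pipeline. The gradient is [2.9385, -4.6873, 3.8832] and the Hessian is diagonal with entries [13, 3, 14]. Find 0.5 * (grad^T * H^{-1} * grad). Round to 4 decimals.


Step 1: H is diagonal, so H^(-1) * g = [0.226, -1.5624, 0.2774].
Step 2: g^T H^(-1) g = sum_i g_i^2 / H_ii
  = (2.9385)^2/13 + (-4.6873)^2/3 + (3.8832)^2/14
  = 0.6642 + 7.3236 + 1.0771 = 9.0649
Step 3: Objective decrease = 0.5 * g^T H^(-1) g = 4.5324


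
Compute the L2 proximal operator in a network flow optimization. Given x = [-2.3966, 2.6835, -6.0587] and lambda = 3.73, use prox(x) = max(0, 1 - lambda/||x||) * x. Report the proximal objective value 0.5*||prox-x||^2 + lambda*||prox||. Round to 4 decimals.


Step 1: Compute ||x||.
||x|| = 7.0465
Step 2: Compute scaling factor.
scale = max(0, 1 - 3.73/7.0465) = 0.4707
Step 3: prox(x) = [-1.128, 1.263, -2.8516]
||prox(x)|| = 3.3165
Step 4: Proximal objective.
0.5*||prox-x||^2 = 6.9565
lambda*||prox|| = 12.3705
Total = 19.3269


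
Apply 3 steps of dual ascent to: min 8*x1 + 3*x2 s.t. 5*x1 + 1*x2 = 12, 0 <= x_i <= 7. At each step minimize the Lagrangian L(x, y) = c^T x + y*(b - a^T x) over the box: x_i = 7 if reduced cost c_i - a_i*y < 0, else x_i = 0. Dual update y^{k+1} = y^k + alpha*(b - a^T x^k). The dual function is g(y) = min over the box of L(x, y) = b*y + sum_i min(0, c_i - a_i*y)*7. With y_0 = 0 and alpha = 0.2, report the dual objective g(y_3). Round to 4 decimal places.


Dual ascent for LP: min 8*x1 + 3*x2, 5*x1 + 1*x2 = 12, 0 <= x_i <= 7
Step 1: y^k = 0.0, reduced costs: (8.0, 3.0)
  x^k = (0.0, 0.0), subgradient = b - a^T x = 12.0
  y^{k+1} = 0.0 + 0.2*12.0 = 2.4
Step 2: y^k = 2.4, reduced costs: (-4.0, 0.6)
  x^k = (7.0, 0.0), subgradient = b - a^T x = -23.0
  y^{k+1} = 2.4 + 0.2*-23.0 = -2.2
Step 3: y^k = -2.2, reduced costs: (19.0, 5.2)
  x^k = (0.0, 0.0), subgradient = b - a^T x = 12.0
  y^{k+1} = -2.2 + 0.2*12.0 = 0.2
Dual objective at y_3 = 0.2: reduced costs (7.0, 2.8), box minimizer x = (0.0, 0.0)
g(y_3) = b*y + (c1 - a1*y)*x1 + (c2 - a2*y)*x2 = 12*0.2 + 7.0*0.0 + 2.8*0.0 = 2.4 + 0.0 + 0.0 = 2.4


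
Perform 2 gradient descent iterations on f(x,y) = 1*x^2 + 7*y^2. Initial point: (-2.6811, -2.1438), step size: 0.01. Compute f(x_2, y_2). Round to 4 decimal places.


Gradient descent on f(x,y) = 1*x^2 + 7*y^2.
Starting point: (-2.6811, -2.1438), alpha = 0.01
Step 1: grad_x = 2*1*-2.6811 = -5.3622, grad_y = 2*7*-2.1438 = -30.0132
  x_1 = -2.6811 - 0.01*-5.3622 = -2.6275
  y_1 = -2.1438 - 0.01*-30.0132 = -1.8437
Step 2: grad_x = 2*1*-2.6275 = -5.255, grad_y = 2*7*-1.8437 = -25.8114
  x_2 = -2.6275 - 0.01*-5.255 = -2.5749
  y_2 = -1.8437 - 0.01*-25.8114 = -1.5856
f(-2.5749, -1.5856) = 1*(-2.5749)^2 + 7*(-1.5856)^2 = 24.2281


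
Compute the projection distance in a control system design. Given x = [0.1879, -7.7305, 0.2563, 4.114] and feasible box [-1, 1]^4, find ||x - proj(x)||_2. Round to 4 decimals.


Project each component onto [-1, 1].
clip(0.1879) = 0.1879, clip(-7.7305) = -1.0, clip(0.2563) = 0.2563, clip(4.114) = 1.0
Projection = [0.1879, -1.0, 0.2563, 1.0]
Squared diffs: [0.0, 45.2996, 0.0, 9.697]
Distance = sqrt(54.9966) = 7.416


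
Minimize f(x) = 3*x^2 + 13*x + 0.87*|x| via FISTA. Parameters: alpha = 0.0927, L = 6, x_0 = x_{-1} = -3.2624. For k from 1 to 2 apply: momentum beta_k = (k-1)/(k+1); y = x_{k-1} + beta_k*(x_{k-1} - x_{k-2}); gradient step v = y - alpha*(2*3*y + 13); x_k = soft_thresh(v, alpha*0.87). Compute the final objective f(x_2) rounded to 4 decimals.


FISTA on f(x) = 3*x^2 + 13*x + 0.87*|x|
L = 6, alpha = 0.0927
Iteration 1: beta = 0.0, y = -3.2624 + 0.0*(-3.2624 + 3.2624) = -3.2624
  grad(y) = -6.5744, v = y - alpha*grad = -2.653
  prox(v) = soft_thresh(-2.653, 0.0806) = -2.5723
Iteration 2: beta = 0.3333, y = -2.5723 + 0.3333*(-2.5723 + 3.2624) = -2.3423
  grad(y) = -1.0536, v = y - alpha*grad = -2.2446
  prox(v) = soft_thresh(-2.2446, 0.0806) = -2.164
f(x_2) = 3*(-2.164)^2 + 13*(-2.164) + 0.87*|-2.164| = -12.2007


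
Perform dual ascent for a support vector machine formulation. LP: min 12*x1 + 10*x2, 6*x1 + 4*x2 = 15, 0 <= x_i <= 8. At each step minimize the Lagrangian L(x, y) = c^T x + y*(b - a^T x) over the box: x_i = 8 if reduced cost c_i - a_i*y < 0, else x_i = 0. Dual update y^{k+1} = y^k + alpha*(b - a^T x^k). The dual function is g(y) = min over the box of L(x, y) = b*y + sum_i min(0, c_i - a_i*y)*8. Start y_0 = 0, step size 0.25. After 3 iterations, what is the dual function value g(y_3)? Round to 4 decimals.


Dual ascent for LP: min 12*x1 + 10*x2, 6*x1 + 4*x2 = 15, 0 <= x_i <= 8
Step 1: y^k = 0.0, reduced costs: (12.0, 10.0)
  x^k = (0.0, 0.0), subgradient = b - a^T x = 15.0
  y^{k+1} = 0.0 + 0.25*15.0 = 3.75
Step 2: y^k = 3.75, reduced costs: (-10.5, -5.0)
  x^k = (8.0, 8.0), subgradient = b - a^T x = -65.0
  y^{k+1} = 3.75 + 0.25*-65.0 = -12.5
Step 3: y^k = -12.5, reduced costs: (87.0, 60.0)
  x^k = (0.0, 0.0), subgradient = b - a^T x = 15.0
  y^{k+1} = -12.5 + 0.25*15.0 = -8.75
Dual objective at y_3 = -8.75: reduced costs (64.5, 45.0), box minimizer x = (0.0, 0.0)
g(y_3) = b*y + (c1 - a1*y)*x1 + (c2 - a2*y)*x2 = 15*(-8.75) + 64.5*0.0 + 45.0*0.0 = -131.25 + 0.0 + 0.0 = -131.25


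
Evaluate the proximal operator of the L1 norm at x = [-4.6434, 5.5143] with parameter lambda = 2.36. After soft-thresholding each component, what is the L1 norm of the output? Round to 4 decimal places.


Soft-thresholding with lambda = 2.36:
prox(-4.6434) = sign(-4.6434)*max(|-4.6434| - 2.36, 0) = -2.2834
prox(5.5143) = sign(5.5143)*max(|5.5143| - 2.36, 0) = 3.1543
prox(x) = [-2.2834, 3.1543]
||prox(x)||_1 = 2.2834 + 3.1543 = 5.4377


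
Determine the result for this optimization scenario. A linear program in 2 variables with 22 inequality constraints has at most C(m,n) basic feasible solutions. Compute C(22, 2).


Each vertex corresponds to some choice of n active constraints out of m, so the number of vertices is at most C(m, n) = m! / (n!(m-n)!).
m = 22, n = 2
Numerator: 22 * 21
Denominator: 2! = 2
C(22, 2) = 231


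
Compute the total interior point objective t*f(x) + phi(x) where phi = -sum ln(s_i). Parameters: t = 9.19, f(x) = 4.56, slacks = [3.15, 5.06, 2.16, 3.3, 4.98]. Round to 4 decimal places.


Step 1: Compute log-barrier.
ln values: [1.1474, 1.6214, 0.7701, 1.1939, 1.6054]
phi = -(1.1474 + 1.6214 + 0.7701 + 1.1939 + 1.6054) = -6.3382
Step 2: Compute augmented objective.
t*f(x) = 9.19*4.56 = 41.9064
Total = 41.9064 - 6.3382 = 35.5682


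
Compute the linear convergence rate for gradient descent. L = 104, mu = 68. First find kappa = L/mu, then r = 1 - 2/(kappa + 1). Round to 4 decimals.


Step 1: Compute the condition number.
kappa = L/mu = 104/68 = 1.5294
Step 2: Compute the convergence rate.
r = 1 - 2/(kappa + 1) = 1 - 2*mu/(L + mu) = (L - mu)/(L + mu) = 36/172 = 0.2093


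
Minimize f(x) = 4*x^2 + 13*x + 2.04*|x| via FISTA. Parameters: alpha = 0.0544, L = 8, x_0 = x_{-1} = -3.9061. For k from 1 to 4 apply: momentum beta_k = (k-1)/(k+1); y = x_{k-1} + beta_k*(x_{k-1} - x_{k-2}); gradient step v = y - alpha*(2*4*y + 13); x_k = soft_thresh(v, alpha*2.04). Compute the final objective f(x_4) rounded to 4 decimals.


FISTA on f(x) = 4*x^2 + 13*x + 2.04*|x|
L = 8, alpha = 0.0544
Iteration 1: beta = 0.0, y = -3.9061 + 0.0*(-3.9061 + 3.9061) = -3.9061
  grad(y) = -18.2488, v = y - alpha*grad = -2.9134
  prox(v) = soft_thresh(-2.9134, 0.111) = -2.8024
Iteration 2: beta = 0.3333, y = -2.8024 + 0.3333*(-2.8024 + 3.9061) = -2.4345
  grad(y) = -6.4759, v = y - alpha*grad = -2.0822
  prox(v) = soft_thresh(-2.0822, 0.111) = -1.9712
Iteration 3: beta = 0.5, y = -1.9712 + 0.5*(-1.9712 + 2.8024) = -1.5556
  grad(y) = 0.5549, v = y - alpha*grad = -1.5858
  prox(v) = soft_thresh(-1.5858, 0.111) = -1.4748
Iteration 4: beta = 0.6, y = -1.4748 + 0.6*(-1.4748 + 1.9712) = -1.177
  grad(y) = 3.5838, v = y - alpha*grad = -1.372
  prox(v) = soft_thresh(-1.372, 0.111) = -1.261
f(x_4) = 4*(-1.261)^2 + 13*(-1.261) + 2.04*|-1.261| = -7.4601


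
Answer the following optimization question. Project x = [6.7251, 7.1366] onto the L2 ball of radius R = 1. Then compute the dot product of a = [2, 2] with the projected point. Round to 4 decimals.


Step 1: Compute ||x|| (intermediates to 6 decimals).
||x|| = sqrt(6.7251^2 + 7.1366^2) = 9.80602
Step 2: Project.
Since ||x|| > R, scale = R/||x|| = 1/9.80602 = 0.101978, proj(x) = scale * x
proj(x) = [0.685812, 0.727776]
Step 3: Dot product.
a^T * proj(x) = 2*0.685812 + 2*0.727776 = 2.8272


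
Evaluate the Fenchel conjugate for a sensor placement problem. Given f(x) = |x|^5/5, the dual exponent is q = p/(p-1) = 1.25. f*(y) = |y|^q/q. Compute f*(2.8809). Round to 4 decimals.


The conjugate exponent q satisfies 1/p + 1/q = 1.
p = 5, so q = 5/(5 - 1) = 1.25
|y|^q = 2.8809^1.25 = 3.7533
f*(2.8809) = 3.7533 / 1.25 = 3.0026


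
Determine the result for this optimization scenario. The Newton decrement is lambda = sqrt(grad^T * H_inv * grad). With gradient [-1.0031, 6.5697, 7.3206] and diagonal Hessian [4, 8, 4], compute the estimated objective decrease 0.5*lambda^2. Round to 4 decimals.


Step 1: H is diagonal, so H^(-1) * g = [-0.2508, 0.8212, 1.8302].
Step 2: g^T H^(-1) g = sum_i g_i^2 / H_ii
  = (-1.0031)^2/4 + (6.5697)^2/8 + (7.3206)^2/4
  = 0.2516 + 5.3951 + 13.3978 = 19.0445
Step 3: Objective decrease = 0.5 * g^T H^(-1) g = 9.5222


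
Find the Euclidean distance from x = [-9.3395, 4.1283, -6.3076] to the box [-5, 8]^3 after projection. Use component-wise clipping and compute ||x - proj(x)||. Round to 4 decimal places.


Project each component onto [-5, 8].
clip(-9.3395) = -5.0, clip(4.1283) = 4.1283, clip(-6.3076) = -5.0
Projection = [-5.0, 4.1283, -5.0]
Squared diffs: [18.8313, 0.0, 1.7098]
Distance = sqrt(20.5411) = 4.5322


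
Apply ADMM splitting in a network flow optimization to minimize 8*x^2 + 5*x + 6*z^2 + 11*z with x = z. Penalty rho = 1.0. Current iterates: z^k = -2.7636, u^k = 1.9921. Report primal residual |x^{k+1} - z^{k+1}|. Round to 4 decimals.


ADMM iteration with rho = 1.0, z^k = -2.7636, u^k = 1.9921
Step 1: x-update.
Minimize 8*x^2 + 5*x + (1.0/2)*(x + 2.7636 + 1.9921)^2
FOC: (2*8 + 1.0)*x = -5 + 1.0*(-2.7636 - 1.9921)
x^{k+1} = -0.5739
Step 2: z-update.
Minimize 6*z^2 + 11*z + (1.0/2)*(-0.5739 - z + 1.9921)^2
FOC: (2*6 + 1.0)*z = -11 + 1.0*(-0.5739 + 1.9921)
z^{k+1} = -0.7371
Step 3: u-update.
u^{k+1} = 1.9921 - 0.5739 + 0.7371 = 2.1553
Step 4: Primal residual = |-0.5739 + 0.7371| = 0.1632


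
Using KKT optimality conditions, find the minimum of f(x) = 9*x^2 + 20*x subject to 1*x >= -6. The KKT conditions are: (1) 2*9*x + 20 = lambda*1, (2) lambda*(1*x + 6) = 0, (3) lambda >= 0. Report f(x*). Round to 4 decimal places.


Step 1: Try lambda = 0 (constraint inactive).
Stationarity: 2*9*x + 20 = 0
x* = -20/(2*9) = -10/9 = -1.1111 (rounded; the exact value -10/9 is used below)
Check constraint: 1*-1.1111 = -1.1111 >= -6 -- satisfied.
Step 2: Compute optimal value.
f(x*) = 9*(-10/9)^2 + 20*(-10/9) = -11.1111
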